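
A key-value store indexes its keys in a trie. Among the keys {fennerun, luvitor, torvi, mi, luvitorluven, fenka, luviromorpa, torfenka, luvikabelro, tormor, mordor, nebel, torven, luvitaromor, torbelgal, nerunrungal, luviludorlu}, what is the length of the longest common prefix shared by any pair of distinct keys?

7

Look for the deepest trie node that still has at least two words in its subtree.
"luvitor" and "luvitorluven" agree on "luvitor" (7 characters) before diverging; nothing deeper is shared.
Longest shared-prefix length: 7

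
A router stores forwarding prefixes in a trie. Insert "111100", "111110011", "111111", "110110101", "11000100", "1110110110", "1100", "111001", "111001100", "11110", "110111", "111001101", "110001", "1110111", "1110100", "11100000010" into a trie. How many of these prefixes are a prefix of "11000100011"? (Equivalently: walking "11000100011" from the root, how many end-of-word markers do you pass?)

3

Walk "11000100011" from the root; an end-of-word marker is hit whenever a stored word is a prefix of "11000100011".
Prefixes of the query that are stored words: "1100", "110001", "11000100"
Count: 3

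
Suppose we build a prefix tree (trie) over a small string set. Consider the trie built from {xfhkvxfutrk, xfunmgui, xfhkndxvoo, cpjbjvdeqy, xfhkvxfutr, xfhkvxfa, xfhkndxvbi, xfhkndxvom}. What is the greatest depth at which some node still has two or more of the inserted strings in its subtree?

Look for the deepest trie node that still has at least two words in its subtree.
e.g. "xfhkvxfutr" and "xfhkvxfutrk" share the prefix "xfhkvxfutr" of length 10; no pair shares a longer one.
Longest shared-prefix length: 10

10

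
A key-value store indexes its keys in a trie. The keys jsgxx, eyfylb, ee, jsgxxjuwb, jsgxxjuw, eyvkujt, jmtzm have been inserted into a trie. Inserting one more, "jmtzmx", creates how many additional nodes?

1

The longest prefix of "jmtzmx" already in the trie is "jmtzm" (length 5).
So 6 − 5 = 1 new nodes.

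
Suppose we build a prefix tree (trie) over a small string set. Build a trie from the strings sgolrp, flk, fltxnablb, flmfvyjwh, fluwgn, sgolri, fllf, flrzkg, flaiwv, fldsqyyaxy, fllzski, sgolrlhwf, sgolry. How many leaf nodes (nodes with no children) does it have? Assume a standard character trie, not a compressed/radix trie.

Leaves are exactly the stored words that no other stored word extends.
Those words: "flaiwv", "fldsqyyaxy", "flk", "fllf", "fllzski", "flmfvyjwh", "flrzkg", "fltxnablb", "fluwgn", "sgolri", "sgolrlhwf", "sgolrp", "sgolry"
Leaf count: 13

13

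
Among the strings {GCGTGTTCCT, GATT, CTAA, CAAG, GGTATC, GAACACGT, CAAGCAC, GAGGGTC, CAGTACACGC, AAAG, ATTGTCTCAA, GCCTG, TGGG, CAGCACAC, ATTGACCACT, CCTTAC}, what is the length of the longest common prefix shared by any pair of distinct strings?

4

The deepest shared node is where two words last agree before diverging.
e.g. "ATTGACCACT" and "ATTGTCTCAA" share the prefix "ATTG" of length 4; no pair shares a longer one.
Longest shared-prefix length: 4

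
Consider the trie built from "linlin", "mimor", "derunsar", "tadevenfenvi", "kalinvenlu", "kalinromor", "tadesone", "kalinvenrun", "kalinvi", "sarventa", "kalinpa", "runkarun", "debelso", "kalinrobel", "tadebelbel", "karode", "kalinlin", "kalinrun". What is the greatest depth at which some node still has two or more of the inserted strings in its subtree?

8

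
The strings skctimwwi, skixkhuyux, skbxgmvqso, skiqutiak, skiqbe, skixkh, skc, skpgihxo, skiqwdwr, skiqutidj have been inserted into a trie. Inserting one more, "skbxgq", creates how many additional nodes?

The longest prefix of "skbxgq" already in the trie is "skbxg" (length 5).
So 6 − 5 = 1 new nodes.

1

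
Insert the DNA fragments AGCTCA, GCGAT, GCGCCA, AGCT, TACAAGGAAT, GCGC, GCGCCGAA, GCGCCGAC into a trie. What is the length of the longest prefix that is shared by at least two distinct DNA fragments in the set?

Look for the deepest trie node that still has at least two words in its subtree.
e.g. "GCGCCGAA" and "GCGCCGAC" share the prefix "GCGCCGA" of length 7; no pair shares a longer one.
Longest shared-prefix length: 7

7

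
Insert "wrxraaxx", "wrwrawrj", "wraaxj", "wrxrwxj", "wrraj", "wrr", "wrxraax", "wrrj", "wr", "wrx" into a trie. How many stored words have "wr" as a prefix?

Traverse to the node for "wr", then collect every word in that subtree.
Words under "wr": wr, wraaxj, wrr, wrraj, wrrj, wrwrawrj, wrx, wrxraax, wrxraaxx, wrxrwxj
Count: 10

10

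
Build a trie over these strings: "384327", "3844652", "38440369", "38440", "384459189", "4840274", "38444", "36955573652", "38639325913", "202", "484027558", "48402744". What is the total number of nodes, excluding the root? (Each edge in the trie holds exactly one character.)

For each word, the new-node count is its length minus the longest prefix already in the trie:
  "384327" → 6 new (3, 8, 4, 3, 2, 7)
  "3844652" → prefix "384" already present; 4 new (4, 6, 5, 2)
  "38440369" → prefix "3844" already present; 4 new (0, 3, 6, 9)
  "38440" → prefix "38440" already present; 0 new (none)
  "384459189" → prefix "3844" already present; 5 new (5, 9, 1, 8, 9)
  "4840274" → 7 new (4, 8, 4, 0, 2, 7, 4)
  "38444" → prefix "3844" already present; 1 new (4)
  "36955573652" → prefix "3" already present; 10 new (6, 9, 5, 5, 5, 7, 3, 6, 5, 2)
  "38639325913" → prefix "38" already present; 9 new (6, 3, 9, 3, 2, 5, 9, 1, 3)
  "202" → 3 new (2, 0, 2)
  "484027558" → prefix "484027" already present; 3 new (5, 5, 8)
  "48402744" → prefix "4840274" already present; 1 new (4)
Total nodes = 6 + 4 + 4 + 0 + 5 + 7 + 1 + 10 + 9 + 3 + 3 + 1 = 53

53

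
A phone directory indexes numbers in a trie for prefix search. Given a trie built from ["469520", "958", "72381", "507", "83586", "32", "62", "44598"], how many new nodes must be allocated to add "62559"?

3

The longest prefix of "62559" already in the trie is "62" (length 2).
New nodes needed: |"62559"| − 2 = 5 − 2 = 3.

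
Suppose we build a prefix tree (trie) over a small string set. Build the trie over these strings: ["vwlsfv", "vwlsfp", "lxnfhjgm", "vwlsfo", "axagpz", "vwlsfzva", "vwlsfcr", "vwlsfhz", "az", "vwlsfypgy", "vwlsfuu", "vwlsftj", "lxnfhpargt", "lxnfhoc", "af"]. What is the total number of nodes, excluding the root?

Count nodes per top-level branch (shared prefixes stored once):
  'a'-branch (af, axagpz, az): 8 nodes
  'l'-branch (lxnfhjgm, lxnfhoc, lxnfhpargt): 15 nodes
  'v'-branch (vwlsfcr, vwlsfhz, vwlsfo, vwlsfp, vwlsftj, vwlsfuu, vwlsfv, vwlsfypgy, vwlsfzva): 23 nodes
Sum: 46

46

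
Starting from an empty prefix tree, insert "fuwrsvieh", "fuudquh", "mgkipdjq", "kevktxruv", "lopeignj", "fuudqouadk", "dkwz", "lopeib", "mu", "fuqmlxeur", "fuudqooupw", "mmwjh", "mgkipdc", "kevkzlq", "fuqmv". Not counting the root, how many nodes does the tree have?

70

Insert word by word; a character creates a node only if that edge doesn't already exist:
  "fuwrsvieh" → 9 new (f, u, w, r, s, v, i, e, h)
  "fuudquh" → prefix "fu" already present; 5 new (u, d, q, u, h)
  "mgkipdjq" → 8 new (m, g, k, i, p, d, j, q)
  "kevktxruv" → 9 new (k, e, v, k, t, x, r, u, v)
  "lopeignj" → 8 new (l, o, p, e, i, g, n, j)
  "fuudqouadk" → prefix "fuudq" already present; 5 new (o, u, a, d, k)
  "dkwz" → 4 new (d, k, w, z)
  "lopeib" → prefix "lopei" already present; 1 new (b)
  "mu" → prefix "m" already present; 1 new (u)
  "fuqmlxeur" → prefix "fu" already present; 7 new (q, m, l, x, e, u, r)
  "fuudqooupw" → prefix "fuudqo" already present; 4 new (o, u, p, w)
  "mmwjh" → prefix "m" already present; 4 new (m, w, j, h)
  "mgkipdc" → prefix "mgkipd" already present; 1 new (c)
  "kevkzlq" → prefix "kevk" already present; 3 new (z, l, q)
  "fuqmv" → prefix "fuqm" already present; 1 new (v)
Total nodes = 9 + 5 + 8 + 9 + 8 + 5 + 4 + 1 + 1 + 7 + 4 + 4 + 1 + 3 + 1 = 70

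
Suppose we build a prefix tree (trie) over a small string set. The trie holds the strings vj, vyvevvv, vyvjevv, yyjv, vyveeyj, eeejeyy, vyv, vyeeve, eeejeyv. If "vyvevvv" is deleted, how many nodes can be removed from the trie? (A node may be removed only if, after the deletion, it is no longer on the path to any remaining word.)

3

Walk "vyvevvv" from the leaf back toward the root, removing each node that no remaining word uses.
The suffix "vvv" (3 nodes) is used only by "vyvevvv"; the node for "vyve" still has the child "e", so pruning stops there.
Nodes removed: 3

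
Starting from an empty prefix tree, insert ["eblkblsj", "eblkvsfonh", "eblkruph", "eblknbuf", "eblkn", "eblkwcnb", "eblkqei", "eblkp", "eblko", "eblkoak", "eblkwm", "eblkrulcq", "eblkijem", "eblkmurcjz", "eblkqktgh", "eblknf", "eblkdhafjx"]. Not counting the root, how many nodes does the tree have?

58

Insert word by word; a character creates a node only if that edge doesn't already exist:
  "eblkblsj" → 8 new (e, b, l, k, b, l, s, j)
  "eblkvsfonh" → prefix "eblk" already present; 6 new (v, s, f, o, n, h)
  "eblkruph" → prefix "eblk" already present; 4 new (r, u, p, h)
  "eblknbuf" → prefix "eblk" already present; 4 new (n, b, u, f)
  "eblkn" → prefix "eblkn" already present; 0 new (none)
  "eblkwcnb" → prefix "eblk" already present; 4 new (w, c, n, b)
  "eblkqei" → prefix "eblk" already present; 3 new (q, e, i)
  "eblkp" → prefix "eblk" already present; 1 new (p)
  "eblko" → prefix "eblk" already present; 1 new (o)
  "eblkoak" → prefix "eblko" already present; 2 new (a, k)
  "eblkwm" → prefix "eblkw" already present; 1 new (m)
  "eblkrulcq" → prefix "eblkru" already present; 3 new (l, c, q)
  "eblkijem" → prefix "eblk" already present; 4 new (i, j, e, m)
  "eblkmurcjz" → prefix "eblk" already present; 6 new (m, u, r, c, j, z)
  "eblkqktgh" → prefix "eblkq" already present; 4 new (k, t, g, h)
  "eblknf" → prefix "eblkn" already present; 1 new (f)
  "eblkdhafjx" → prefix "eblk" already present; 6 new (d, h, a, f, j, x)
Total nodes = 8 + 6 + 4 + 4 + 0 + 4 + 3 + 1 + 1 + 2 + 1 + 3 + 4 + 6 + 4 + 1 + 6 = 58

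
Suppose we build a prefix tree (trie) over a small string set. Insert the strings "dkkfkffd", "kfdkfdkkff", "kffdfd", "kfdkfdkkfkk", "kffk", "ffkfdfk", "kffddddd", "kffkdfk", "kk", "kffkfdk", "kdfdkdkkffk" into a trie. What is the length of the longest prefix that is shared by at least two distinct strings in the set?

9

The deepest shared node is where two words last agree before diverging.
"kfdkfdkkff" and "kfdkfdkkfkk" agree on "kfdkfdkkf" (9 characters) before diverging; nothing deeper is shared.
Longest shared-prefix length: 9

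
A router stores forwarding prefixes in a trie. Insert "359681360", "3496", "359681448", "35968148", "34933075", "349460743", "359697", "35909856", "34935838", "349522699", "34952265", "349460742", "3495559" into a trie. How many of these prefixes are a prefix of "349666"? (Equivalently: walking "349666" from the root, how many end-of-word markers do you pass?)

1

Check each prefix of "349666" against the stored set — each match is an end-marker on the path.
Prefixes of the query that are stored words: "3496"
Count: 1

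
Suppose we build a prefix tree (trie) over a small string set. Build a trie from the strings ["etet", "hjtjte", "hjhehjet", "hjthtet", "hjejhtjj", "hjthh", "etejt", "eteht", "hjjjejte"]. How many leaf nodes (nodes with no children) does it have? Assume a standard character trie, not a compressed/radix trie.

A leaf is a node with no children — equivalently, the end of a word that is not a proper prefix of any other stored word.
Those words: "eteht", "etejt", "etet", "hjejhtjj", "hjhehjet", "hjjjejte", "hjthh", "hjthtet", "hjtjte"
Leaf count: 9

9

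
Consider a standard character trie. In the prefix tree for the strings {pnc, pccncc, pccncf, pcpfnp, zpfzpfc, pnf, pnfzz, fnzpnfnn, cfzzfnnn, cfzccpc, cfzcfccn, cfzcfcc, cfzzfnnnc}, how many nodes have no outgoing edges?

A leaf is a node with no children — equivalently, the end of a word that is not a proper prefix of any other stored word.
Those words: "cfzccpc", "cfzcfccn", "cfzzfnnnc", "fnzpnfnn", "pccncc", "pccncf", "pcpfnp", "pnc", "pnfzz", "zpfzpfc"
Leaf count: 10

10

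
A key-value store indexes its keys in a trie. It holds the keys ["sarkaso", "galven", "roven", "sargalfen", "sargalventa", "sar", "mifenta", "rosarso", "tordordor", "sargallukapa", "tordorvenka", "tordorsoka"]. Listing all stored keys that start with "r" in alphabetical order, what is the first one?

rosarso

DFS of the "r" subtree visits, in order: "rosarso", "roven"
The 1st is rosarso.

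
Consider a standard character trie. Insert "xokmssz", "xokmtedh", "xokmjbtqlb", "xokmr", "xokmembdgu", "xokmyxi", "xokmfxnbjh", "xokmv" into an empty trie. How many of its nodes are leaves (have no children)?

Leaves are exactly the stored words that no other stored word extends.
Those words: "xokmembdgu", "xokmfxnbjh", "xokmjbtqlb", "xokmr", "xokmssz", "xokmtedh", "xokmv", "xokmyxi"
Leaf count: 8

8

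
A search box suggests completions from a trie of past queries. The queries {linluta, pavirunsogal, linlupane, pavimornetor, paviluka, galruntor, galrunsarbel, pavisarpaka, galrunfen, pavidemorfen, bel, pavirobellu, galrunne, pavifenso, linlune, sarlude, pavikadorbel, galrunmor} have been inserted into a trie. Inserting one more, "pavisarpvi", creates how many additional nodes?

2

"pavisarp" is already a path in the trie; the remaining "vi" must be added.
So 10 − 8 = 2 new nodes.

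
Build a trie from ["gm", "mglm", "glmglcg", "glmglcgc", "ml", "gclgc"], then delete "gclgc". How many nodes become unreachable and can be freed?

A node on "gclgc"'s path can go only if nothing else ends at it or branches off below it.
The suffix "clgc" (4 nodes) is used only by "gclgc"; the node for "g" still has the child "m", so pruning stops there.
Nodes removed: 4

4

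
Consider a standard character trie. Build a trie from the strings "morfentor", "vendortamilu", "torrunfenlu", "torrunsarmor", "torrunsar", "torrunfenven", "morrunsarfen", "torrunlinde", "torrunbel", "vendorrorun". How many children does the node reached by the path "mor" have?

2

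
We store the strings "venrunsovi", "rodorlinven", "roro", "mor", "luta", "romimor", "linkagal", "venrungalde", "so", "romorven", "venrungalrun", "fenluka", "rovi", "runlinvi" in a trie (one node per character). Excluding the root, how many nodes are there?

73

For each word, the new-node count is its length minus the longest prefix already in the trie:
  "venrunsovi" → 10 new (v, e, n, r, u, n, s, o, v, i)
  "rodorlinven" → 11 new (r, o, d, o, r, l, i, n, v, e, n)
  "roro" → prefix "ro" already present; 2 new (r, o)
  "mor" → 3 new (m, o, r)
  "luta" → 4 new (l, u, t, a)
  "romimor" → prefix "ro" already present; 5 new (m, i, m, o, r)
  "linkagal" → prefix "l" already present; 7 new (i, n, k, a, g, a, l)
  "venrungalde" → prefix "venrun" already present; 5 new (g, a, l, d, e)
  "so" → 2 new (s, o)
  "romorven" → prefix "rom" already present; 5 new (o, r, v, e, n)
  "venrungalrun" → prefix "venrungal" already present; 3 new (r, u, n)
  "fenluka" → 7 new (f, e, n, l, u, k, a)
  "rovi" → prefix "ro" already present; 2 new (v, i)
  "runlinvi" → prefix "r" already present; 7 new (u, n, l, i, n, v, i)
Total nodes = 10 + 11 + 2 + 3 + 4 + 5 + 7 + 5 + 2 + 5 + 3 + 7 + 2 + 7 = 73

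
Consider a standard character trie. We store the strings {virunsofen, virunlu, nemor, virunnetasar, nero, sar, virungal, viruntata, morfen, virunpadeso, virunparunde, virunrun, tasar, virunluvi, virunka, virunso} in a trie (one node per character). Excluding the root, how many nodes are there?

For each word, the new-node count is its length minus the longest prefix already in the trie:
  "virunsofen" → 10 new (v, i, r, u, n, s, o, f, e, n)
  "virunlu" → prefix "virun" already present; 2 new (l, u)
  "nemor" → 5 new (n, e, m, o, r)
  "virunnetasar" → prefix "virun" already present; 7 new (n, e, t, a, s, a, r)
  "nero" → prefix "ne" already present; 2 new (r, o)
  "sar" → 3 new (s, a, r)
  "virungal" → prefix "virun" already present; 3 new (g, a, l)
  "viruntata" → prefix "virun" already present; 4 new (t, a, t, a)
  "morfen" → 6 new (m, o, r, f, e, n)
  "virunpadeso" → prefix "virun" already present; 6 new (p, a, d, e, s, o)
  "virunparunde" → prefix "virunpa" already present; 5 new (r, u, n, d, e)
  "virunrun" → prefix "virun" already present; 3 new (r, u, n)
  "tasar" → 5 new (t, a, s, a, r)
  "virunluvi" → prefix "virunlu" already present; 2 new (v, i)
  "virunka" → prefix "virun" already present; 2 new (k, a)
  "virunso" → prefix "virunso" already present; 0 new (none)
Total nodes = 10 + 2 + 5 + 7 + 2 + 3 + 3 + 4 + 6 + 6 + 5 + 3 + 5 + 2 + 2 + 0 = 65

65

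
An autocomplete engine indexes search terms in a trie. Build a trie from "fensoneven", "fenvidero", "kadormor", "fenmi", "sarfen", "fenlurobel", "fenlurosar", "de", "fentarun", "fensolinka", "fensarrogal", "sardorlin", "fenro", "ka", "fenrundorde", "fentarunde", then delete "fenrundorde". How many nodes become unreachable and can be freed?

A node on "fenrundorde"'s path can go only if nothing else ends at it or branches off below it.
The suffix "undorde" (7 nodes) is used only by "fenrundorde"; the node for "fenr" still has the child "o", so pruning stops there.
Nodes removed: 7

7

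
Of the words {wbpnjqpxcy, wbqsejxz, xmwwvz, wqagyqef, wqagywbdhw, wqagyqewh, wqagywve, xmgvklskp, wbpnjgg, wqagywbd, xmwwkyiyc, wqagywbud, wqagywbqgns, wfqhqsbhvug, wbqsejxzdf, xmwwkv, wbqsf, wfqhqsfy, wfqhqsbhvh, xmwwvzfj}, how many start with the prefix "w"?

Walk to "w"; the words in its subtree are exactly those with that prefix.
Words under "w": wbpnjgg, wbpnjqpxcy, wbqsejxz, wbqsejxzdf, wbqsf, wfqhqsbhvh, wfqhqsbhvug, wfqhqsfy, wqagyqef, wqagyqewh, wqagywbd, wqagywbdhw, wqagywbqgns, wqagywbud, wqagywve
Count: 15

15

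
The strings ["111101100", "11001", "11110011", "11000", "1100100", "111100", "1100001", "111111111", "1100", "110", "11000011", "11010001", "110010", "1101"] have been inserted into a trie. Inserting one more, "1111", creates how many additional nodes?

"1111" is already a full path in the trie; only an end-marker is added.
No new nodes are needed: 0.

0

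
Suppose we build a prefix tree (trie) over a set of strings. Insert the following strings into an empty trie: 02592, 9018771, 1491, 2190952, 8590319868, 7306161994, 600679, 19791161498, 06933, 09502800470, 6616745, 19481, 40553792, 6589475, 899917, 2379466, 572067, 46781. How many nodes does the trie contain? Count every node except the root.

117

For each word, the new-node count is its length minus the longest prefix already in the trie:
  "02592" → 5 new (0, 2, 5, 9, 2)
  "9018771" → 7 new (9, 0, 1, 8, 7, 7, 1)
  "1491" → 4 new (1, 4, 9, 1)
  "2190952" → 7 new (2, 1, 9, 0, 9, 5, 2)
  "8590319868" → 10 new (8, 5, 9, 0, 3, 1, 9, 8, 6, 8)
  "7306161994" → 10 new (7, 3, 0, 6, 1, 6, 1, 9, 9, 4)
  "600679" → 6 new (6, 0, 0, 6, 7, 9)
  "19791161498" → prefix "1" already present; 10 new (9, 7, 9, 1, 1, 6, 1, 4, 9, 8)
  "06933" → prefix "0" already present; 4 new (6, 9, 3, 3)
  "09502800470" → prefix "0" already present; 10 new (9, 5, 0, 2, 8, 0, 0, 4, 7, 0)
  "6616745" → prefix "6" already present; 6 new (6, 1, 6, 7, 4, 5)
  "19481" → prefix "19" already present; 3 new (4, 8, 1)
  "40553792" → 8 new (4, 0, 5, 5, 3, 7, 9, 2)
  "6589475" → prefix "6" already present; 6 new (5, 8, 9, 4, 7, 5)
  "899917" → prefix "8" already present; 5 new (9, 9, 9, 1, 7)
  "2379466" → prefix "2" already present; 6 new (3, 7, 9, 4, 6, 6)
  "572067" → 6 new (5, 7, 2, 0, 6, 7)
  "46781" → prefix "4" already present; 4 new (6, 7, 8, 1)
Total nodes = 5 + 7 + 4 + 7 + 10 + 10 + 6 + 10 + 4 + 10 + 6 + 3 + 8 + 6 + 5 + 6 + 6 + 4 = 117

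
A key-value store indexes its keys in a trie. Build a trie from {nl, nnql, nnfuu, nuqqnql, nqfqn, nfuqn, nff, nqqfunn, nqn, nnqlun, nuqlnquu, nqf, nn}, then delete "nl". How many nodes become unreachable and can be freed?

1

A node on "nl"'s path can go only if nothing else ends at it or branches off below it.
The suffix "l" (1 node) is used only by "nl"; the node for "n" still has the child "n", so pruning stops there.
Nodes removed: 1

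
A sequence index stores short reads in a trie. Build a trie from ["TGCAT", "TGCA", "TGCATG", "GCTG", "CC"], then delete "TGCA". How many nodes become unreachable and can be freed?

0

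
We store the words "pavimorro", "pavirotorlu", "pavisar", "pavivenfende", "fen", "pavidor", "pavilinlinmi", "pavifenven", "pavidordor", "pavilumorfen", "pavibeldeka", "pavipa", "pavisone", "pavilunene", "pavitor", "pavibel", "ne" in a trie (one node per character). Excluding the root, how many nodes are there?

Trace insertions, counting only characters that open a new branch:
  "pavimorro" → 9 new (p, a, v, i, m, o, r, r, o)
  "pavirotorlu" → prefix "pavi" already present; 7 new (r, o, t, o, r, l, u)
  "pavisar" → prefix "pavi" already present; 3 new (s, a, r)
  "pavivenfende" → prefix "pavi" already present; 8 new (v, e, n, f, e, n, d, e)
  "fen" → 3 new (f, e, n)
  "pavidor" → prefix "pavi" already present; 3 new (d, o, r)
  "pavilinlinmi" → prefix "pavi" already present; 8 new (l, i, n, l, i, n, m, i)
  "pavifenven" → prefix "pavi" already present; 6 new (f, e, n, v, e, n)
  "pavidordor" → prefix "pavidor" already present; 3 new (d, o, r)
  "pavilumorfen" → prefix "pavil" already present; 7 new (u, m, o, r, f, e, n)
  "pavibeldeka" → prefix "pavi" already present; 7 new (b, e, l, d, e, k, a)
  "pavipa" → prefix "pavi" already present; 2 new (p, a)
  "pavisone" → prefix "pavis" already present; 3 new (o, n, e)
  "pavilunene" → prefix "pavilu" already present; 4 new (n, e, n, e)
  "pavitor" → prefix "pavi" already present; 3 new (t, o, r)
  "pavibel" → prefix "pavibel" already present; 0 new (none)
  "ne" → 2 new (n, e)
Total nodes = 9 + 7 + 3 + 8 + 3 + 3 + 8 + 6 + 3 + 7 + 7 + 2 + 3 + 4 + 3 + 0 + 2 = 78

78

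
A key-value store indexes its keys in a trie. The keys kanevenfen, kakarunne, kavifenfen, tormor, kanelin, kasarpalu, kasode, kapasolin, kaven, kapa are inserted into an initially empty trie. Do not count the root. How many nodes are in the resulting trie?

Insert word by word; a character creates a node only if that edge doesn't already exist:
  "kanevenfen" → 10 new (k, a, n, e, v, e, n, f, e, n)
  "kakarunne" → prefix "ka" already present; 7 new (k, a, r, u, n, n, e)
  "kavifenfen" → prefix "ka" already present; 8 new (v, i, f, e, n, f, e, n)
  "tormor" → 6 new (t, o, r, m, o, r)
  "kanelin" → prefix "kane" already present; 3 new (l, i, n)
  "kasarpalu" → prefix "ka" already present; 7 new (s, a, r, p, a, l, u)
  "kasode" → prefix "kas" already present; 3 new (o, d, e)
  "kapasolin" → prefix "ka" already present; 7 new (p, a, s, o, l, i, n)
  "kaven" → prefix "kav" already present; 2 new (e, n)
  "kapa" → prefix "kapa" already present; 0 new (none)
Total nodes = 10 + 7 + 8 + 6 + 3 + 7 + 3 + 7 + 2 + 0 = 53

53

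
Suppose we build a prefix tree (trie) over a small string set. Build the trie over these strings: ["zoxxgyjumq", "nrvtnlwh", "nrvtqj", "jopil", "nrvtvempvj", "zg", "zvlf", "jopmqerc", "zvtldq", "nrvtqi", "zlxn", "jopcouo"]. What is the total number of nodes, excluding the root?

52

Trace insertions, counting only characters that open a new branch:
  "zoxxgyjumq" → 10 new (z, o, x, x, g, y, j, u, m, q)
  "nrvtnlwh" → 8 new (n, r, v, t, n, l, w, h)
  "nrvtqj" → prefix "nrvt" already present; 2 new (q, j)
  "jopil" → 5 new (j, o, p, i, l)
  "nrvtvempvj" → prefix "nrvt" already present; 6 new (v, e, m, p, v, j)
  "zg" → prefix "z" already present; 1 new (g)
  "zvlf" → prefix "z" already present; 3 new (v, l, f)
  "jopmqerc" → prefix "jop" already present; 5 new (m, q, e, r, c)
  "zvtldq" → prefix "zv" already present; 4 new (t, l, d, q)
  "nrvtqi" → prefix "nrvtq" already present; 1 new (i)
  "zlxn" → prefix "z" already present; 3 new (l, x, n)
  "jopcouo" → prefix "jop" already present; 4 new (c, o, u, o)
Total nodes = 10 + 8 + 2 + 5 + 6 + 1 + 3 + 5 + 4 + 1 + 3 + 4 = 52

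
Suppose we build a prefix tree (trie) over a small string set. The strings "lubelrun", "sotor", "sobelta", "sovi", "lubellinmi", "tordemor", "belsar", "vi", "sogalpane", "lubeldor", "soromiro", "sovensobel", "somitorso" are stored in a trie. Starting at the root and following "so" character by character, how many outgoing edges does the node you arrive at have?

6

The children of the "so" node are the distinct next characters among strings starting with "so".
Distinct next characters after "so": b, g, m, r, t, v.
That node has 6 child edges.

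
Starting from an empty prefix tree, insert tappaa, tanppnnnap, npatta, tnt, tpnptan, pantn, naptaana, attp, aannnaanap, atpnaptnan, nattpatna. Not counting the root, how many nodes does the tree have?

68

Trace insertions, counting only characters that open a new branch:
  "tappaa" → 6 new (t, a, p, p, a, a)
  "tanppnnnap" → prefix "ta" already present; 8 new (n, p, p, n, n, n, a, p)
  "npatta" → 6 new (n, p, a, t, t, a)
  "tnt" → prefix "t" already present; 2 new (n, t)
  "tpnptan" → prefix "t" already present; 6 new (p, n, p, t, a, n)
  "pantn" → 5 new (p, a, n, t, n)
  "naptaana" → prefix "n" already present; 7 new (a, p, t, a, a, n, a)
  "attp" → 4 new (a, t, t, p)
  "aannnaanap" → prefix "a" already present; 9 new (a, n, n, n, a, a, n, a, p)
  "atpnaptnan" → prefix "at" already present; 8 new (p, n, a, p, t, n, a, n)
  "nattpatna" → prefix "na" already present; 7 new (t, t, p, a, t, n, a)
Total nodes = 6 + 8 + 6 + 2 + 6 + 5 + 7 + 4 + 9 + 8 + 7 = 68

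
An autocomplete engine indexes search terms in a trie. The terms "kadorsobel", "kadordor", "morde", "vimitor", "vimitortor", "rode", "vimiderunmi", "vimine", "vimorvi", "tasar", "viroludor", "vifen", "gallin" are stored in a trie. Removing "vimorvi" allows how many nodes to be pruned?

4

Walk "vimorvi" from the leaf back toward the root, removing each node that no remaining word uses.
The suffix "orvi" (4 nodes) is used only by "vimorvi"; the node for "vim" still has the child "i", so pruning stops there.
Nodes removed: 4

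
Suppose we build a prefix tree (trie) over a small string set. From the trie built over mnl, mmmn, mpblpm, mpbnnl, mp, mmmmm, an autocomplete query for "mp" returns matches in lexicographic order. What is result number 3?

mpbnnl

DFS of the "mp" subtree visits, in order: "mp", "mpblpm", "mpbnnl"
The 3rd is mpbnnl.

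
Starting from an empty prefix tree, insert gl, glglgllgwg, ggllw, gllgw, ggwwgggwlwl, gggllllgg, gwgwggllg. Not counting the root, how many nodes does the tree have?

41

For each word, the new-node count is its length minus the longest prefix already in the trie:
  "gl" → 2 new (g, l)
  "glglgllgwg" → prefix "gl" already present; 8 new (g, l, g, l, l, g, w, g)
  "ggllw" → prefix "g" already present; 4 new (g, l, l, w)
  "gllgw" → prefix "gl" already present; 3 new (l, g, w)
  "ggwwgggwlwl" → prefix "gg" already present; 9 new (w, w, g, g, g, w, l, w, l)
  "gggllllgg" → prefix "gg" already present; 7 new (g, l, l, l, l, g, g)
  "gwgwggllg" → prefix "g" already present; 8 new (w, g, w, g, g, l, l, g)
Total nodes = 2 + 8 + 4 + 3 + 9 + 7 + 8 = 41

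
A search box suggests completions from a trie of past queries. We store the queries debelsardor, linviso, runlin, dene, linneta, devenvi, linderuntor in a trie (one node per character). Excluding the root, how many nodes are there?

43

Trace insertions, counting only characters that open a new branch:
  "debelsardor" → 11 new (d, e, b, e, l, s, a, r, d, o, r)
  "linviso" → 7 new (l, i, n, v, i, s, o)
  "runlin" → 6 new (r, u, n, l, i, n)
  "dene" → prefix "de" already present; 2 new (n, e)
  "linneta" → prefix "lin" already present; 4 new (n, e, t, a)
  "devenvi" → prefix "de" already present; 5 new (v, e, n, v, i)
  "linderuntor" → prefix "lin" already present; 8 new (d, e, r, u, n, t, o, r)
Total nodes = 11 + 7 + 6 + 2 + 4 + 5 + 8 = 43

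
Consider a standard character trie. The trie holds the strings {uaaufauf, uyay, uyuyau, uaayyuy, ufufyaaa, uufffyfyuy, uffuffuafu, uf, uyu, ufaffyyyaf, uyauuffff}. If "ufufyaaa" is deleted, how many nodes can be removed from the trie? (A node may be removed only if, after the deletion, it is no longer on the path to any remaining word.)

After clearing the end-marker at "ufufyaaa", prune upward until reaching a node still needed by another word.
The suffix "ufyaaa" (6 nodes) is used only by "ufufyaaa"; the node for "uf" still has the child "f", so pruning stops there.
Nodes removed: 6

6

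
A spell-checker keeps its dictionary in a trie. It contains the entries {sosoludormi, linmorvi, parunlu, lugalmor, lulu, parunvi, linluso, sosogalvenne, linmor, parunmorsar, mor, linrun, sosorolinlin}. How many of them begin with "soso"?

Filter for entries beginning with "soso":
Words under "soso": sosogalvenne, sosoludormi, sosorolinlin
Count: 3

3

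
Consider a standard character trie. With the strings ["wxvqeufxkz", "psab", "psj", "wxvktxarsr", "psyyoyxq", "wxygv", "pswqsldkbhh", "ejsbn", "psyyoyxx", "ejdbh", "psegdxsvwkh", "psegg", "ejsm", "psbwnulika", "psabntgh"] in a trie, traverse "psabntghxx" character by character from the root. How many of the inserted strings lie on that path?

2

Walk "psabntghxx" from the root; an end-of-word marker is hit whenever a stored word is a prefix of "psabntghxx".
Prefixes of the query that are stored words: "psab", "psabntgh"
Count: 2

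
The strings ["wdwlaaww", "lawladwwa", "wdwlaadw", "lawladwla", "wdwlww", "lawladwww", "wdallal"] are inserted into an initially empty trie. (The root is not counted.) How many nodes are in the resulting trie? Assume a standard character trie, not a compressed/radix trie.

Count nodes per top-level branch (shared prefixes stored once):
  'l'-branch (lawladwla, lawladwwa, lawladwww): 12 nodes
  'w'-branch (wdallal, wdwlaadw, wdwlaaww, wdwlww): 17 nodes
Sum: 29

29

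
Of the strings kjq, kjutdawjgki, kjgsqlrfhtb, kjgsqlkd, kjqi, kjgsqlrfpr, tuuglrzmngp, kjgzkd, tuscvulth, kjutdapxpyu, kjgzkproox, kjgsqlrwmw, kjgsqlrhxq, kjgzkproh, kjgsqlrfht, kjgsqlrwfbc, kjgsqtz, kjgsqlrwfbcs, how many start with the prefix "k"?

Filter for entries beginning with "k":
Matches: "kjgsqlkd", "kjgsqlrfht", "kjgsqlrfhtb", "kjgsqlrfpr", "kjgsqlrhxq", "kjgsqlrwfbc", "kjgsqlrwfbcs", "kjgsqlrwmw", "kjgsqtz", "kjgzkd", "kjgzkproh", "kjgzkproox", "kjq", "kjqi", "kjutdapxpyu", "kjutdawjgki"
Count: 16

16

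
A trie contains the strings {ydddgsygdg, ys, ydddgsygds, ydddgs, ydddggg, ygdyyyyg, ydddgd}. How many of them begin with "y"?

7

Walk to "y"; the words in its subtree are exactly those with that prefix.
Words under "y": ydddgd, ydddggg, ydddgs, ydddgsygdg, ydddgsygds, ygdyyyyg, ys
Count: 7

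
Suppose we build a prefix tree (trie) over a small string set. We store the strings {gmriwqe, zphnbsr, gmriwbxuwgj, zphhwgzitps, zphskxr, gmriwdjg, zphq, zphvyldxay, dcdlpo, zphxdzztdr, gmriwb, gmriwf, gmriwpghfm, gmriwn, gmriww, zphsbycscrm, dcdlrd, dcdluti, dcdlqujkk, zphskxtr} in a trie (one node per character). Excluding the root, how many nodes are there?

83

Insert word by word; a character creates a node only if that edge doesn't already exist:
  "gmriwqe" → 7 new (g, m, r, i, w, q, e)
  "zphnbsr" → 7 new (z, p, h, n, b, s, r)
  "gmriwbxuwgj" → prefix "gmriw" already present; 6 new (b, x, u, w, g, j)
  "zphhwgzitps" → prefix "zph" already present; 8 new (h, w, g, z, i, t, p, s)
  "zphskxr" → prefix "zph" already present; 4 new (s, k, x, r)
  "gmriwdjg" → prefix "gmriw" already present; 3 new (d, j, g)
  "zphq" → prefix "zph" already present; 1 new (q)
  "zphvyldxay" → prefix "zph" already present; 7 new (v, y, l, d, x, a, y)
  "dcdlpo" → 6 new (d, c, d, l, p, o)
  "zphxdzztdr" → prefix "zph" already present; 7 new (x, d, z, z, t, d, r)
  "gmriwb" → prefix "gmriwb" already present; 0 new (none)
  "gmriwf" → prefix "gmriw" already present; 1 new (f)
  "gmriwpghfm" → prefix "gmriw" already present; 5 new (p, g, h, f, m)
  "gmriwn" → prefix "gmriw" already present; 1 new (n)
  "gmriww" → prefix "gmriw" already present; 1 new (w)
  "zphsbycscrm" → prefix "zphs" already present; 7 new (b, y, c, s, c, r, m)
  "dcdlrd" → prefix "dcdl" already present; 2 new (r, d)
  "dcdluti" → prefix "dcdl" already present; 3 new (u, t, i)
  "dcdlqujkk" → prefix "dcdl" already present; 5 new (q, u, j, k, k)
  "zphskxtr" → prefix "zphskx" already present; 2 new (t, r)
Total nodes = 7 + 7 + 6 + 8 + 4 + 3 + 1 + 7 + 6 + 7 + 0 + 1 + 5 + 1 + 1 + 7 + 2 + 3 + 5 + 2 = 83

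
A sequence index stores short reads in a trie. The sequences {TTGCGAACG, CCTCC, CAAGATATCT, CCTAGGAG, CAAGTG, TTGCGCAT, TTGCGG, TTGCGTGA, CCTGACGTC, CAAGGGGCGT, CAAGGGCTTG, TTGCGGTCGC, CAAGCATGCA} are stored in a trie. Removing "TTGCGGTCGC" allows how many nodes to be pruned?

4

Walk "TTGCGGTCGC" from the leaf back toward the root, removing each node that no remaining word uses.
The suffix "TCGC" (4 nodes) is used only by "TTGCGGTCGC"; "TTGCGG" is itself a stored word, so pruning stops there.
Nodes removed: 4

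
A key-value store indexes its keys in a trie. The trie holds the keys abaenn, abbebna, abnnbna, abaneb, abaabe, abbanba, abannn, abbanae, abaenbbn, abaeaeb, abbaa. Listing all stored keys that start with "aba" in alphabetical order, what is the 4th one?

abaenn

Filter for "aba…" and sort: "abaabe", "abaeaeb", "abaenbbn", "abaenn", "abaneb", "abannn"
The 4th is abaenn.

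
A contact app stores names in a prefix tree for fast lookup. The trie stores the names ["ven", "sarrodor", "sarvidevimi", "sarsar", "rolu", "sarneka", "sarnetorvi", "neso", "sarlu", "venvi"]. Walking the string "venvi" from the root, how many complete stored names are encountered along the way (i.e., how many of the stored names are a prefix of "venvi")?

2

Check each prefix of "venvi" against the stored set — each match is an end-marker on the path.
Prefixes of the query that are stored words: "ven", "venvi"
Count: 2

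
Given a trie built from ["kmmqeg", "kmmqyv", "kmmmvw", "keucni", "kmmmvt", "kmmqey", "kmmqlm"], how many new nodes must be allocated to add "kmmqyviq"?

Walking "kmmqyviq" from the root, the first 6 characters ("kmmqyv") follow existing edges; "i" is the first miss.
Each of the 2 remaining characters creates one node.

2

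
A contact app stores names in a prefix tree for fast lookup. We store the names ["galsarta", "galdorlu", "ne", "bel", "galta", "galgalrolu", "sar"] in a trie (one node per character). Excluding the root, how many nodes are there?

30

Trie structure (* marks end of a word):
(root)
├─ b
│  └─ e
│     └─ l *
├─ g
│  └─ a
│     └─ l
│        ├─ d
│        │  └─ o
│        │     └─ r
│        │        └─ l
│        │           └─ u *
│        ├─ g
│        │  └─ a
│        │     └─ l
│        │        └─ r
│        │           └─ o
│        │              └─ l
│        │                 └─ u *
│        ├─ s
│        │  └─ a
│        │     └─ r
│        │        └─ t
│        │           └─ a *
│        └─ t
│           └─ a *
├─ n
│  └─ e *
└─ s
   └─ a
      └─ r *
Counting every labelled node above: 30.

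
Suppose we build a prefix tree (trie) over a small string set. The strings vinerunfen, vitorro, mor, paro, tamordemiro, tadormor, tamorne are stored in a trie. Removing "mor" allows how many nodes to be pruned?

A node on "mor"'s path can go only if nothing else ends at it or branches off below it.
No other word shares any prefix with "mor", so all 3 of its nodes go.
Nodes removed: 3

3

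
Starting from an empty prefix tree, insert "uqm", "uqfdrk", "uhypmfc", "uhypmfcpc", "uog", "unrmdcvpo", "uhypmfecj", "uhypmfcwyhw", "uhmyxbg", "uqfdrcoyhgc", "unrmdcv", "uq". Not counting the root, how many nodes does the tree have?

43

Count nodes per top-level branch (shared prefixes stored once):
  'u'-branch (uhmyxbg, uhypmfc, uhypmfcpc, uhypmfcwyhw, uhypmfecj, unrmdcv, unrmdcvpo, uog, uq, uqfdrcoyhgc, uqfdrk, uqm): 43 nodes
Sum: 43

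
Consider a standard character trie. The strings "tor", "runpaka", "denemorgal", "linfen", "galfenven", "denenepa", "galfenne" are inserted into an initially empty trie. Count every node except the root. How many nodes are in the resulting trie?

41

For each word, the new-node count is its length minus the longest prefix already in the trie:
  "tor" → 3 new (t, o, r)
  "runpaka" → 7 new (r, u, n, p, a, k, a)
  "denemorgal" → 10 new (d, e, n, e, m, o, r, g, a, l)
  "linfen" → 6 new (l, i, n, f, e, n)
  "galfenven" → 9 new (g, a, l, f, e, n, v, e, n)
  "denenepa" → prefix "dene" already present; 4 new (n, e, p, a)
  "galfenne" → prefix "galfen" already present; 2 new (n, e)
Total nodes = 3 + 7 + 10 + 6 + 9 + 4 + 2 = 41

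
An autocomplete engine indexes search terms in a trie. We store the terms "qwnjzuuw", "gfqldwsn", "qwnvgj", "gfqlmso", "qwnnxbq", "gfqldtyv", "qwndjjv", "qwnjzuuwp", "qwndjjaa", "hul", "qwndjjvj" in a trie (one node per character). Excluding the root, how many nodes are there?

Insert word by word; a character creates a node only if that edge doesn't already exist:
  "qwnjzuuw" → 8 new (q, w, n, j, z, u, u, w)
  "gfqldwsn" → 8 new (g, f, q, l, d, w, s, n)
  "qwnvgj" → prefix "qwn" already present; 3 new (v, g, j)
  "gfqlmso" → prefix "gfql" already present; 3 new (m, s, o)
  "qwnnxbq" → prefix "qwn" already present; 4 new (n, x, b, q)
  "gfqldtyv" → prefix "gfqld" already present; 3 new (t, y, v)
  "qwndjjv" → prefix "qwn" already present; 4 new (d, j, j, v)
  "qwnjzuuwp" → prefix "qwnjzuuw" already present; 1 new (p)
  "qwndjjaa" → prefix "qwndjj" already present; 2 new (a, a)
  "hul" → 3 new (h, u, l)
  "qwndjjvj" → prefix "qwndjjv" already present; 1 new (j)
Total nodes = 8 + 8 + 3 + 3 + 4 + 3 + 4 + 1 + 2 + 3 + 1 = 40

40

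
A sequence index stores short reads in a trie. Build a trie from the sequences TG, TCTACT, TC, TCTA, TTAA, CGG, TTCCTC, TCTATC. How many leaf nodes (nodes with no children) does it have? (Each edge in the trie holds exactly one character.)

6

Leaves are exactly the stored words that no other stored word extends.
Those words: "CGG", "TCTACT", "TCTATC", "TG", "TTAA", "TTCCTC"
Leaf count: 6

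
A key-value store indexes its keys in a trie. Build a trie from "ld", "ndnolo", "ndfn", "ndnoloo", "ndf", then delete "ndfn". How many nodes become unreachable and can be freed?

A node on "ndfn"'s path can go only if nothing else ends at it or branches off below it.
The suffix "n" (1 node) is used only by "ndfn"; "ndf" is itself a stored word, so pruning stops there.
Nodes removed: 1

1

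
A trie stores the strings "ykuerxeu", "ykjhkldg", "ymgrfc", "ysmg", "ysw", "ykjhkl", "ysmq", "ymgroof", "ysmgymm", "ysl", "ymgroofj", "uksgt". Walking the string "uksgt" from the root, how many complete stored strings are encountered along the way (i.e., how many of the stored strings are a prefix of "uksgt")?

Traverse "uksgt" character by character; count nodes along the way that are marked as word ends.
Prefixes of the query that are stored words: "uksgt"
Count: 1

1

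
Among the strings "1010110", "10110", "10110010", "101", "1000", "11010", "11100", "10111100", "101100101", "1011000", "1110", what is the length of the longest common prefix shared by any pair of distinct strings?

8

Look for the deepest trie node that still has at least two words in its subtree.
e.g. "10110010" and "101100101" share the prefix "10110010" of length 8; no pair shares a longer one.
Longest shared-prefix length: 8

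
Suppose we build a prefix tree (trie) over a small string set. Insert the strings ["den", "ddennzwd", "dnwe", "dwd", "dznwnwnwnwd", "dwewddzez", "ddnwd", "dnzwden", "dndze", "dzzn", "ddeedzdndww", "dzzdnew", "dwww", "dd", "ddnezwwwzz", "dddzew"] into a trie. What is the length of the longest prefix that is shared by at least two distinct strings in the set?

The deepest shared node is where two words last agree before diverging.
"ddeedzdndww" and "ddennzwd" agree on "dde" (3 characters) before diverging; nothing deeper is shared.
Longest shared-prefix length: 3

3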